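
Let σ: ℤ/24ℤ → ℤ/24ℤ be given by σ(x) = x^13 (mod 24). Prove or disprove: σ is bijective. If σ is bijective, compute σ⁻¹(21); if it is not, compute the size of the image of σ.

σ(0) = 0^13 = 0.
σ(6): Repeated squaring mod 24: 6^1 ≡ 6, 6^2 ≡ 6² = 36 ≡ 12, 6^4 ≡ 12² = 144 ≡ 0, 6^8 ≡ 0² = 0. Since 13 = 8 + 4 + 1, 6^13 ≡ 0·0·6: 0·0 = 0, then 0·6 = 0. So 6^13 ≡ 0 (mod 24).
So σ(0) = σ(6) = 0 while 0 ≠ 6, so σ is not injective, hence not bijective.
Since σ is not bijective, we determine |image(σ)|. Computing x^13 mod 24 for each x (by repeated squaring, reducing mod 24 at every step), the values σ(0), σ(1), …, σ(23) are: 0, 1, 8, 3, 16, 5, 0, 7, 8, 9, 16, 11, 0, 13, 8, 15, 16, 17, 0, 19, 8, 21, 16, 23.
The distinct values are {0, 1, 3, 5, 7, 8, 9, 11, 13, 15, 16, 17, 19, 21, 23}; there are 15 of them.

15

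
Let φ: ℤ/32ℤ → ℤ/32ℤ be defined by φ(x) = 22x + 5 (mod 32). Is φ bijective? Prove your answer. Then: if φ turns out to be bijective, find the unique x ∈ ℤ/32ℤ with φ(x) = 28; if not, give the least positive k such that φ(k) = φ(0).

16

Recall: injectivity means: for all u, v in the domain, φ(u) = φ(v) implies u = v.
We have gcd(22, 32) = 2 > 1. Taking u = 0 and v = 16: φ(0) = 5 and φ(16) = 22·16 + 5 = 357 ≡ 5 (mod 32).
So φ(0) = φ(16) while 0 ≠ 16, thus φ is not injective, hence not bijective.
Since φ is not bijective, we find the least positive k with φ(k) = φ(0): this means 22k ≡ 0 (mod 32), i.e. 32 ∣ 22k. Since gcd(22, 32) = 2, dividing through by 2 this holds exactly when 16 ∣ 11k, and as gcd(11, 16) = 1, exactly when 16 ∣ k.
The smallest positive such k is 16.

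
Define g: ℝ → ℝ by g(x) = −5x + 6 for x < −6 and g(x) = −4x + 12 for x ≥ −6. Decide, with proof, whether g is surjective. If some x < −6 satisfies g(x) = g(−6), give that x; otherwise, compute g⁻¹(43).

-37/5

Both pieces are strictly decreasing (slopes −5 and −4), so each is injective on its own interval.
The left piece maps (−∞, −6) onto (36, ∞); the right piece maps [−6, ∞) onto (−∞, 36].
These images together cover ℝ, so g is surjective.
Because the two images are disjoint, no x < −6 has g(x) = g(−6), so we compute g⁻¹(43): 43 lies in (36, ∞), so solve −5x + 6 = 43: x = (43 − 6)/(−5) = −37/5.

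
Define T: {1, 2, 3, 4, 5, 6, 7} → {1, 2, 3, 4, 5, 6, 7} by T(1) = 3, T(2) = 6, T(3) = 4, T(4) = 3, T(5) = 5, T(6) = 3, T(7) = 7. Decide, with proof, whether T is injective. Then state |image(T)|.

T(1) = 3 = T(4) with 1 ≠ 4, so T is not injective.
The image of T is {3, 4, 5, 6, 7}, which has 5 elements.

5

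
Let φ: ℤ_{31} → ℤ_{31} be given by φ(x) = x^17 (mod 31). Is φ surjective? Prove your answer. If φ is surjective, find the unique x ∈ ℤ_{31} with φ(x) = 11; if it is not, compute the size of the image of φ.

Since 31 is prime, the nonzero elements of ℤ_{31} form a cyclic group of order 30.
As gcd(17, 30) = 1, raising to the 17th power is a bijection on this group: if a^17 ≡ b^17 then (ab^{−1})^17 = 1, and the only element of order dividing gcd(17, 30) = 1 is 1, so a = b.
With φ(0) = 0 this makes φ injective on all of ℤ_{31}, hence bijective (finite equal-size domain and codomain). In particular φ is surjective.
Since φ is surjective, we find the preimage of 11. The inverse of x ↦ x^17 on (ℤ_{31})^× is x ↦ x^23, because 17·23 = 391 = 13·30 + 1 ≡ 1 (mod 30) and x^{30} = 1 for x ≠ 0 (Fermat). So φ⁻¹(11) = 11^23 mod 31.
Repeated squaring mod 31: 11^1 ≡ 11, 11^2 ≡ 11² = 121 ≡ 28, 11^4 ≡ 28² = 784 ≡ 9, 11^8 ≡ 9² = 81 ≡ 19, 11^16 ≡ 19² = 361 ≡ 20. Since 23 = 16 + 4 + 2 + 1, 11^23 ≡ 20·9·28·11: 20·9 = 180 ≡ 25, then 25·28 = 700 ≡ 18, then 18·11 = 198 ≡ 12. So 11^23 ≡ 12 (mod 31).
Hence φ⁻¹(11) = 12.

12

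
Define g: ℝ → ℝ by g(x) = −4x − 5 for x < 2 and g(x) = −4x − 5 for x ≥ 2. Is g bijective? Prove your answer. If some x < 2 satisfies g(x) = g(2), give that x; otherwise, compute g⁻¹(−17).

Both pieces are strictly decreasing (slopes −4 and −4), so each is injective on its own interval.
The left piece maps (−∞, 2) onto (−13, ∞); the right piece maps [2, ∞) onto (−∞, −13].
Since −13 = −13, the images partition ℝ: g is injective and surjective, hence bijective.
Because the two images are disjoint, no x < 2 has g(x) = g(2), so we compute g⁻¹(−17): −17 lies in (−∞, −13], so solve −4x − 5 = −17: x = (−17 + 5)/(−4) = 3.

3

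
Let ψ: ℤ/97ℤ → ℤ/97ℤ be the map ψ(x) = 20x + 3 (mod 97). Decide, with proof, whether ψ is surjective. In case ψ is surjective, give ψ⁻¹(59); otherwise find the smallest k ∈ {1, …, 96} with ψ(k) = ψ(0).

By definition, surjectivity means every element of the codomain has a preimage under ψ.
Since gcd(20, 97) = 1, 20 is invertible modulo 97. Euclid's algorithm: 97 = 4·20 + 17, 20 = 1·17 + 3, 17 = 5·3 + 2, 3 = 1·2 + 1; back-substituting gives 1 = 34·20 − 7·97, so 20⁻¹ ≡ 34 (mod 97).
For any y ∈ ℤ/97ℤ, x = 34(y − 3) mod 97 satisfies ψ(x) = 20·34(y − 3) + 3 ≡ y (since 20·34 ≡ 1 mod 97). So every y has a preimage.
Therefore ψ is surjective.
Since ψ is surjective, we compute ψ⁻¹(59): solve 20x + 3 ≡ 59 (mod 97), i.e. 20x ≡ 56 (mod 97).
Multiplying by 20⁻¹ = 34 gives x ≡ 34·56 = 1904 = 19·97 + 61 ≡ 61 (mod 97).
Check: ψ(61) = 20·61 + 3 = 1223 = 12·97 + 59 ≡ 59 (mod 97).

61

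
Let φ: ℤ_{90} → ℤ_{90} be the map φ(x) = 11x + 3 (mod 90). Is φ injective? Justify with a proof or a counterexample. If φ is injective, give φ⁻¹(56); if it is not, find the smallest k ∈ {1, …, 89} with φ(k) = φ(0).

Recall: φ is injective if φ(u) = φ(v) implies u = v.
Suppose φ(u) = φ(v) in ℤ_{90}. Then 11u + 3 ≡ 11v + 3 (mod 90), so 11(u − v) ≡ 0 (mod 90).
Since gcd(11, 90) = 1, 11 is invertible modulo 90, so u − v ≡ 0 (mod 90), i.e. u = v.
So φ is injective.
We now compute 11⁻¹ mod 90 explicitly. Euclid's algorithm: 90 = 8·11 + 2, 11 = 5·2 + 1; back-substituting gives 1 = 41·11 − 5·90, so 11⁻¹ ≡ 41 (mod 90).
Since φ is injective, we find φ⁻¹(56): we need 11x ≡ 56 − 3 ≡ 53 (mod 90). Using 11⁻¹ = 41: x ≡ 41·53 = 2173 = 24·90 + 13, so x = 13.
Check: φ(13) = 11·13 + 3 = 146 = 1·90 + 56 ≡ 56 (mod 90).

13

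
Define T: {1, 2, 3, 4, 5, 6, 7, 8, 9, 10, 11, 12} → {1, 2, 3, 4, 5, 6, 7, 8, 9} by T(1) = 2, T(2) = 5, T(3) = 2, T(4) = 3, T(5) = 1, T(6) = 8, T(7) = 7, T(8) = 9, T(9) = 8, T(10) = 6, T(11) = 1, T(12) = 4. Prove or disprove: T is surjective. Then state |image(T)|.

Every element of the codomain has a preimage: 1 = T(5), 2 = T(1), 3 = T(4), 4 = T(12), 5 = T(2), 6 = T(10), 7 = T(7), 8 = T(6), 9 = T(8).
Hence T is surjective.
The image of T is {1, 2, 3, 4, 5, 6, 7, 8, 9}, which has 9 elements.

9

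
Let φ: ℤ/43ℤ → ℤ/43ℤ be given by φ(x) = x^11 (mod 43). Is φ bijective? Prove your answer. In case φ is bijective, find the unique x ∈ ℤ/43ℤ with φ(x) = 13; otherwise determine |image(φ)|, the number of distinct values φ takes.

Since 43 is prime, the nonzero elements of ℤ/43ℤ form a cyclic group of order 42.
As gcd(11, 42) = 1, raising to the 11th power is a bijection on this group: if x_1^11 ≡ x_2^11 then (x_1x_2^{−1})^11 = 1, and the only element of order dividing gcd(11, 42) = 1 is 1, so x_1 = x_2.
With φ(0) = 0 this makes φ injective on all of ℤ/43ℤ, hence bijective (finite equal-size domain and codomain). In particular φ is bijective.
Since φ is bijective, we find the preimage of 13. The inverse of x ↦ x^11 on (ℤ/43ℤ)^× is x ↦ x^23, because 11·23 = 253 = 6·42 + 1 ≡ 1 (mod 42) and x^{42} = 1 for x ≠ 0 (Fermat). So φ⁻¹(13) = 13^23 mod 43.
Repeated squaring mod 43: 13^1 ≡ 13, 13^2 ≡ 13² = 169 ≡ 40, 13^4 ≡ 40² = 1600 ≡ 9, 13^8 ≡ 9² = 81 ≡ 38, 13^16 ≡ 38² = 1444 ≡ 25. Since 23 = 16 + 4 + 2 + 1, 13^23 ≡ 25·9·40·13: 25·9 = 225 ≡ 10, then 10·40 = 400 ≡ 13, then 13·13 = 169 ≡ 40. So 13^23 ≡ 40 (mod 43).
Hence φ⁻¹(13) = 40.

40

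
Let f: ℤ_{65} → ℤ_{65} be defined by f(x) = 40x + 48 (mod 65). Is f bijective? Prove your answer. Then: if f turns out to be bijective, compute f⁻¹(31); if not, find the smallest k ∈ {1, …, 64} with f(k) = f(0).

Recall: f is injective if f(a) = f(b) implies a = b.
We have gcd(40, 65) = 5 > 1. Taking a = 0 and b = 13: f(0) = 48 and f(13) = 40·13 + 48 = 568 ≡ 48 (mod 65).
So f(0) = f(13) while 0 ≠ 13, thus f is not injective, hence not bijective.
Since f is not bijective, we find the least positive k with f(k) = f(0): this means 40k ≡ 0 (mod 65), i.e. 65 ∣ 40k. Since gcd(40, 65) = 5, dividing through by 5 this holds exactly when 13 ∣ 8k, and as gcd(8, 13) = 1, exactly when 13 ∣ k.
The smallest positive such k is 13.

13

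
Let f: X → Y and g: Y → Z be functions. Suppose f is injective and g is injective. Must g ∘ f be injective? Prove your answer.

Suppose (g ∘ f)(x_1) = (g ∘ f)(x_2), i.e. g(f(x_1)) = g(f(x_2)).
Since g is injective, f(x_1) = f(x_2). Since f is injective, x_1 = x_2. Hence g ∘ f is injective.

injective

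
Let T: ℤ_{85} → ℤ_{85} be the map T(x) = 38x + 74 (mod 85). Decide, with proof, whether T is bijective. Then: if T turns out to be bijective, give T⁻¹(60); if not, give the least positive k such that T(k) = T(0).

Recall: T is injective when T(x_1) = T(x_2) forces x_1 = x_2.
Suppose T(x_1) = T(x_2) in ℤ_{85}. Then 38x_1 + 74 ≡ 38x_2 + 74 (mod 85), thus 38(x_1 − x_2) ≡ 0 (mod 85).
Since gcd(38, 85) = 1, 38 is invertible modulo 85, therefore x_1 − x_2 ≡ 0 (mod 85), i.e. x_1 = x_2.
We now compute 38⁻¹ mod 85 explicitly. Euclid's algorithm: 85 = 2·38 + 9, 38 = 4·9 + 2, 9 = 4·2 + 1; back-substituting gives 1 = 47·38 − 21·85, so 38⁻¹ ≡ 47 (mod 85).
For any y ∈ ℤ_{85}, x = 47(y − 74) mod 85 satisfies T(x) = 38·47(y − 74) + 74 ≡ y (since 38·47 ≡ 1 mod 85). So every y has a preimage.
Therefore T is bijective.
Since T is bijective, we find T⁻¹(60): we need 38x ≡ 60 − 74 ≡ 71 (mod 85). Using 38⁻¹ = 47: x ≡ 47·71 = 3337 = 39·85 + 22, so x = 22.
Check: T(22) = 38·22 + 74 = 910 = 10·85 + 60 ≡ 60 (mod 85).

22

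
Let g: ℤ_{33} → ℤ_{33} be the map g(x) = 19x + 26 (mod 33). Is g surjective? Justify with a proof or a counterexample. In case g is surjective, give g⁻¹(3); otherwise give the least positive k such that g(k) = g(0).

Since gcd(19, 33) = 1, 19 is invertible modulo 33. Euclid's algorithm: 33 = 1·19 + 14, 19 = 1·14 + 5, 14 = 2·5 + 4, 5 = 1·4 + 1; back-substituting gives 1 = 7·19 − 4·33, so 19⁻¹ ≡ 7 (mod 33).
For any y ∈ ℤ_{33}, x = 7(y − 26) mod 33 satisfies g(x) = 19·7(y − 26) + 26 ≡ y (since 19·7 ≡ 1 mod 33). So every y has a preimage.
Therefore g is surjective.
Since g is surjective, we find g⁻¹(3): we need 19x ≡ 3 − 26 ≡ 10 (mod 33). Using 19⁻¹ = 7: x ≡ 7·10 = 70 = 2·33 + 4, so x = 4.
Check: g(4) = 19·4 + 26 = 102 = 3·33 + 3 ≡ 3 (mod 33).

4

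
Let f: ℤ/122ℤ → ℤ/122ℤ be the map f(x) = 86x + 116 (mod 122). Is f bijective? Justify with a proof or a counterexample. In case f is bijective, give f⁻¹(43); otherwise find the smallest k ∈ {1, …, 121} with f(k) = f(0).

61

We have gcd(86, 122) = 2 > 1. Taking x_1 = 0 and x_2 = 61: f(0) = 116 and f(61) = 86·61 + 116 = 5362 ≡ 116 (mod 122).
So f(0) = f(61) while 0 ≠ 61, hence f is not injective, hence not bijective.
Since f is not bijective, we find the least positive k with f(k) = f(0): this means 86k ≡ 0 (mod 122), i.e. 122 ∣ 86k. Since gcd(86, 122) = 2, dividing through by 2 this holds exactly when 61 ∣ 43k, and as gcd(43, 61) = 1, exactly when 61 ∣ k.
The smallest positive such k is 61.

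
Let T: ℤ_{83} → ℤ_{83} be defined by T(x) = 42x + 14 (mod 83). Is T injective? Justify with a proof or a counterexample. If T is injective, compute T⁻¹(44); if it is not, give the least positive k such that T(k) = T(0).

If T(a) = T(b), then 42a ≡ 42b (mod 83). Because gcd(42, 83) = 1, we may cancel 42 to get a ≡ b (mod 83).
Therefore T is injective.
We now compute 42⁻¹ mod 83 explicitly. Euclid's algorithm: 83 = 1·42 + 41, 42 = 1·41 + 1; back-substituting gives 1 = 2·42 − 1·83, so 42⁻¹ ≡ 2 (mod 83).
Since T is injective, we find T⁻¹(44): we need 42x ≡ 44 − 14 ≡ 30 (mod 83). Using 42⁻¹ = 2: x ≡ 2·30 = 60, so x = 60.
Check: T(60) = 42·60 + 14 = 2534 = 30·83 + 44 ≡ 44 (mod 83).

60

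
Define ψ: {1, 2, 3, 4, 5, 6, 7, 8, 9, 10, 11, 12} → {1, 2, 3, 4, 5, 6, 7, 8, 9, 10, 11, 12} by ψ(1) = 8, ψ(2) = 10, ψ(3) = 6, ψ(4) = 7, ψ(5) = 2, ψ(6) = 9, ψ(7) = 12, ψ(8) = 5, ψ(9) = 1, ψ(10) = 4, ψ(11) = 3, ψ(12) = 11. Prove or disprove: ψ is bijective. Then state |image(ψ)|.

12

The values 8, 10, 6, 7, 2, 9, 12, 5, 1, 4, 3, 11 are a permutation of {1, 2, 3, 4, 5, 6, 7, 8, 9, 10, 11, 12}: each element appears exactly once.
So ψ is injective and surjective, hence bijective.
The image of ψ is {1, 2, 3, 4, 5, 6, 7, 8, 9, 10, 11, 12}, which has 12 elements.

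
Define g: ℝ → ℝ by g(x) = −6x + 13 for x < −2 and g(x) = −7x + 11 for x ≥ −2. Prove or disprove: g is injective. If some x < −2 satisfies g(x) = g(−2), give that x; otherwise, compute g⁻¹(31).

-3

Both pieces are strictly decreasing (slopes −6 and −7), so each is injective on its own interval.
The left piece maps (−∞, −2) onto (25, ∞); the right piece maps [−2, ∞) onto (−∞, 25].
These images are disjoint, so no value is attained by both pieces. Hence g is injective.
Because the two images are disjoint, no x < −2 has g(x) = g(−2), so we compute g⁻¹(31): 31 lies in (25, ∞), so solve −6x + 13 = 31: x = (31 − 13)/(−6) = −3.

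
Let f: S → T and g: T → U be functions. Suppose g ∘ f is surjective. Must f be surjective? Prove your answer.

No. Take S = {0, 1, 2}, T = {0, 1, 2, 3}, U = {0}, f(a) = 0 for every a ∈ S, and g(b) = 0 for every b ∈ T.
Then g ∘ f is surjective onto {0}, but 3 ∈ T has no preimage under f, so f is not surjective.

not surjective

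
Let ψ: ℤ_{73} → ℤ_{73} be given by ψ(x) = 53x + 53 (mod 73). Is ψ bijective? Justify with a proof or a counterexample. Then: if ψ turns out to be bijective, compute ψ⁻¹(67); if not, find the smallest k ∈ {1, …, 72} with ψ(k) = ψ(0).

65

If ψ(u) = ψ(v), then 53u ≡ 53v (mod 73). Because gcd(53, 73) = 1, we may cancel 53 to get u ≡ v (mod 73).
We now compute 53⁻¹ mod 73 explicitly. Euclid's algorithm: 73 = 1·53 + 20, 53 = 2·20 + 13, 20 = 1·13 + 7, 13 = 1·7 + 6, 7 = 1·6 + 1; back-substituting gives 1 = 62·53 − 45·73, so 53⁻¹ ≡ 62 (mod 73).
For any y ∈ ℤ_{73}, x = 62(y − 53) mod 73 satisfies ψ(x) = 53·62(y − 53) + 53 ≡ y (since 53·62 ≡ 1 mod 73). So every y has a preimage.
So ψ is bijective.
Since ψ is bijective, we find ψ⁻¹(67): we need 53x ≡ 67 − 53 ≡ 14 (mod 73). Using 53⁻¹ = 62: x ≡ 62·14 = 868 = 11·73 + 65, so x = 65.
Check: ψ(65) = 53·65 + 53 = 3498 = 47·73 + 67 ≡ 67 (mod 73).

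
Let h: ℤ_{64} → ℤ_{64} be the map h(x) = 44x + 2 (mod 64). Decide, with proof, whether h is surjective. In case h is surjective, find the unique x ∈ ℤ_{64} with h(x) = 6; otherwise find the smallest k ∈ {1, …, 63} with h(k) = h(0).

Since gcd(44, 64) = 4, we have 44x ≡ 0 (mod 4) for all x, so h(x) ≡ 2 (mod 4).
But 0 ≢ 2 (mod 4), so 0 ∈ ℤ_{64} has no preimage. Thus h is not surjective.
Since h is not surjective, we find the least positive k with h(k) = h(0): this means 44k ≡ 0 (mod 64), i.e. 64 ∣ 44k. Since gcd(44, 64) = 4, dividing through by 4 this holds exactly when 16 ∣ 11k, and as gcd(11, 16) = 1, exactly when 16 ∣ k.
The smallest positive such k is 16.

16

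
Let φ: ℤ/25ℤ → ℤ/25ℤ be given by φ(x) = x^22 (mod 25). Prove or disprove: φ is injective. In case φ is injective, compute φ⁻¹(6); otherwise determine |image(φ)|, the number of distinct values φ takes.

φ(0) = 0^22 = 0.
φ(5): Repeated squaring mod 25: 5^1 ≡ 5, 5^2 ≡ 5² = 25 ≡ 0, 5^4 ≡ 0² = 0, 5^8 ≡ 0² = 0, 5^16 ≡ 0² = 0. Since 22 = 16 + 4 + 2, 5^22 ≡ 0·0·0: 0·0 = 0, then 0·0 = 0. So 5^22 ≡ 0 (mod 25).
So φ(0) = φ(5) = 0 while 0 ≠ 5, hence φ is not injective.
Since φ is not injective, we determine |image(φ)|. Computing x^22 mod 25 for each x (by repeated squaring, reducing mod 25 at every step), the values φ(0), φ(1), …, φ(24) are: 0, 1, 4, 9, 16, 0, 11, 24, 14, 6, 0, 21, 19, 19, 21, 0, 6, 14, 24, 11, 0, 16, 9, 4, 1.
The distinct values are {0, 1, 4, 6, 9, 11, 14, 16, 19, 21, 24}; there are 11 of them.

11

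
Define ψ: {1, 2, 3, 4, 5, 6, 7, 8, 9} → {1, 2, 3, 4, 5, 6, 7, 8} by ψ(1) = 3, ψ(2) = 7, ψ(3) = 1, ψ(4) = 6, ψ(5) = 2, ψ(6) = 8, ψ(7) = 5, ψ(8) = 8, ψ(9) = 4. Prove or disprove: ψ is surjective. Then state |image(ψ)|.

8

Every element of the codomain has a preimage: 1 = ψ(3), 2 = ψ(5), 3 = ψ(1), 4 = ψ(9), 5 = ψ(7), 6 = ψ(4), 7 = ψ(2), 8 = ψ(6).
So ψ is surjective.
The image of ψ is {1, 2, 3, 4, 5, 6, 7, 8}, which has 8 elements.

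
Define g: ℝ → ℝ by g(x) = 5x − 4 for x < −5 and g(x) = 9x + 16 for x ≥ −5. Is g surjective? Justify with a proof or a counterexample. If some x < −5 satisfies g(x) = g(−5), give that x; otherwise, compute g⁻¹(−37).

-33/5

Both pieces are strictly increasing (slopes 5 and 9), so each is injective on its own interval.
The left piece maps (−∞, −5) onto (−∞, −29); the right piece maps [−5, ∞) onto [−29, ∞).
These images together cover ℝ, so g is surjective.
Because the two images are disjoint, no x < −5 has g(x) = g(−5), so we compute g⁻¹(−37): −37 lies in (−∞, −29), so solve 5x − 4 = −37: x = (−37 + 4)/5 = −33/5.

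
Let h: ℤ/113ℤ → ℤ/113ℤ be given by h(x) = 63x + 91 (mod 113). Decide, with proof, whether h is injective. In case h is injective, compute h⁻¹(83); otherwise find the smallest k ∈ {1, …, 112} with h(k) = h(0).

77

Recall that h is injective when h(a) = h(b) forces a = b.
Suppose h(a) = h(b) in ℤ/113ℤ. Then 63a + 91 ≡ 63b + 91 (mod 113), thus 63(a − b) ≡ 0 (mod 113).
Since gcd(63, 113) = 1, 63 is invertible modulo 113, hence a − b ≡ 0 (mod 113), i.e. a = b.
So h is injective.
We now compute 63⁻¹ mod 113 explicitly. Euclid's algorithm: 113 = 1·63 + 50, 63 = 1·50 + 13, 50 = 3·13 + 11, 13 = 1·11 + 2, 11 = 5·2 + 1; back-substituting gives 1 = 61·63 − 34·113, so 63⁻¹ ≡ 61 (mod 113).
Since h is injective, we find h⁻¹(83): we need 63x ≡ 83 − 91 ≡ 105 (mod 113). Using 63⁻¹ = 61: x ≡ 61·105 = 6405 = 56·113 + 77, so x = 77.
Check: h(77) = 63·77 + 91 = 4942 = 43·113 + 83 ≡ 83 (mod 113).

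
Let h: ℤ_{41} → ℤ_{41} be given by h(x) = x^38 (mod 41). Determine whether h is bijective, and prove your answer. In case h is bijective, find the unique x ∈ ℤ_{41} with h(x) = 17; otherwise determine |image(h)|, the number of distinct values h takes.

h(20): Repeated squaring mod 41: 20^1 ≡ 20, 20^2 ≡ 20² = 400 ≡ 31, 20^4 ≡ 31² = 961 ≡ 18, 20^8 ≡ 18² = 324 ≡ 37, 20^16 ≡ 37² = 1369 ≡ 16, 20^32 ≡ 16² = 256 ≡ 10. Since 38 = 32 + 4 + 2, 20^38 ≡ 10·18·31: 10·18 = 180 ≡ 16, then 16·31 = 496 ≡ 4. So 20^38 ≡ 4 (mod 41).
h(21): Repeated squaring mod 41: 21^1 ≡ 21, 21^2 ≡ 21² = 441 ≡ 31, 21^4 ≡ 31² = 961 ≡ 18, 21^8 ≡ 18² = 324 ≡ 37, 21^16 ≡ 37² = 1369 ≡ 16, 21^32 ≡ 16² = 256 ≡ 10. Since 38 = 32 + 4 + 2, 21^38 ≡ 10·18·31: 10·18 = 180 ≡ 16, then 16·31 = 496 ≡ 4. So 21^38 ≡ 4 (mod 41).
So h(20) = h(21) = 4 while 20 ≠ 21, therefore h is not injective, hence not bijective.
Since h is not bijective, we determine |image(h)|. Computing x^38 mod 41 for each x (by repeated squaring, reducing mod 41 at every step), the values h(0), h(1), …, h(40) are: 0, 1, 31, 32, 18, 23, 8, 36, 25, 40, 16, 20, 2, 33, 9, 39, 37, 21, 10, 5, 4, 4, 5, 10, 21, 37, 39, 9, 33, 2, 20, 16, 40, 25, 36, 8, 23, 18, 32, 31, 1.
The distinct values are {0, 1, 2, 4, 5, 8, 9, 10, 16, 18, 20, 21, 23, 25, 31, 32, 33, 36, 37, 39, 40}; there are 21 of them.

21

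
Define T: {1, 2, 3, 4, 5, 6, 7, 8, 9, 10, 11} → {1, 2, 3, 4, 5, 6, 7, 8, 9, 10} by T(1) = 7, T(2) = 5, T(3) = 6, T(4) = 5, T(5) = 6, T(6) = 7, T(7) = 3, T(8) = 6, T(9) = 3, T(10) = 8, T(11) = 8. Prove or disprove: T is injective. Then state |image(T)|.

5

T(2) = 5 = T(4) with 2 ≠ 4, so T is not injective.
The image of T is {3, 5, 6, 7, 8}, which has 5 elements.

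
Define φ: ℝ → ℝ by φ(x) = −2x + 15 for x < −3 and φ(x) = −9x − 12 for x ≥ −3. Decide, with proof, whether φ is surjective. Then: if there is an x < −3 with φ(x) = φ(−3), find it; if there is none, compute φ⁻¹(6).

Both pieces are strictly decreasing (slopes −2 and −9), so each is injective on its own interval.
The left piece maps (−∞, −3) onto (21, ∞); the right piece maps [−3, ∞) onto (−∞, 15].
The union (21, ∞) ∪ (−∞, 15] omits the interval between 21 and 15; in particular 21 has no preimage. So φ is not surjective.
Because the two images are disjoint, no x < −3 has φ(x) = φ(−3), so we compute φ⁻¹(6): 6 lies in (−∞, 15], so solve −9x − 12 = 6: x = (6 + 12)/(−9) = −2.

-2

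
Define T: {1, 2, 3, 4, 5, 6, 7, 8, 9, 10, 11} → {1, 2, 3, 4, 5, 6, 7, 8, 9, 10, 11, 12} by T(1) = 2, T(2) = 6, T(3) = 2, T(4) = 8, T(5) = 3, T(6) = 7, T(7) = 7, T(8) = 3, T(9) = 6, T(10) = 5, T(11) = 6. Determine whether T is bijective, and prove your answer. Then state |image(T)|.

6

T(1) = 2 = T(3) with 1 ≠ 3, so T is not injective, hence not bijective.
The image of T is {2, 3, 5, 6, 7, 8}, which has 6 elements.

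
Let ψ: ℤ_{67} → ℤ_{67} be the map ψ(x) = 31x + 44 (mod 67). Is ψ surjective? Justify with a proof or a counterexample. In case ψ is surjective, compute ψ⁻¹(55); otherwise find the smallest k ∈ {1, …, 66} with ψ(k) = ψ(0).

9

Since gcd(31, 67) = 1, 31 is invertible modulo 67. Euclid's algorithm: 67 = 2·31 + 5, 31 = 6·5 + 1; back-substituting gives 1 = 13·31 − 6·67, so 31⁻¹ ≡ 13 (mod 67).
For any y ∈ ℤ_{67}, x = 13(y − 44) mod 67 satisfies ψ(x) = 31·13(y − 44) + 44 ≡ y (since 31·13 ≡ 1 mod 67). So every y has a preimage.
Hence ψ is surjective.
Since ψ is surjective, we compute ψ⁻¹(55): solve 31x + 44 ≡ 55 (mod 67), i.e. 31x ≡ 11 (mod 67).
Multiplying by 31⁻¹ = 13 gives x ≡ 13·11 = 143 = 2·67 + 9 ≡ 9 (mod 67).
Check: ψ(9) = 31·9 + 44 = 323 = 4·67 + 55 ≡ 55 (mod 67).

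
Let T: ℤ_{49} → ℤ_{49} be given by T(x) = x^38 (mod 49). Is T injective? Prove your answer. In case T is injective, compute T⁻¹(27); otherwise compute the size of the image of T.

T(0) = 0^38 = 0.
T(7): Repeated squaring mod 49: 7^1 ≡ 7, 7^2 ≡ 7² = 49 ≡ 0, 7^4 ≡ 0² = 0, 7^8 ≡ 0² = 0, 7^16 ≡ 0² = 0, 7^32 ≡ 0² = 0. Since 38 = 32 + 4 + 2, 7^38 ≡ 0·0·0: 0·0 = 0, then 0·0 = 0. So 7^38 ≡ 0 (mod 49).
So T(0) = T(7) = 0 while 0 ≠ 7, thus T is not injective.
Since T is not injective, we determine |image(T)|. Computing x^38 mod 49 for each x (by repeated squaring, reducing mod 49 at every step), the values T(0), T(1), …, T(48) are: 0, 1, 46, 23, 9, 4, 29, 0, 22, 39, 37, 44, 11, 8, 0, 43, 32, 2, 30, 18, 36, 0, 15, 25, 16, 16, 25, 15, 0, 36, 18, 30, 2, 32, 43, 0, 8, 11, 44, 37, 39, 22, 0, 29, 4, 9, 23, 46, 1.
The distinct values are {0, 1, 2, 4, 8, 9, 11, 15, 16, 18, 22, 23, 25, 29, 30, 32, 36, 37, 39, 43, 44, 46}; there are 22 of them.

22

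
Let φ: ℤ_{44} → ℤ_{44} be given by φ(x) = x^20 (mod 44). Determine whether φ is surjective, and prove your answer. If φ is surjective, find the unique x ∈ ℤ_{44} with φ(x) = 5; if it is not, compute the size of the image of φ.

4

φ(1) = 1^20 = 1.
φ(3): Repeated squaring mod 44: 3^1 ≡ 3, 3^2 ≡ 3² = 9, 3^4 ≡ 9² = 81 ≡ 37, 3^8 ≡ 37² = 1369 ≡ 5, 3^16 ≡ 5² = 25. Since 20 = 16 + 4, 3^20 ≡ 25·37: 25·37 = 925 ≡ 1. So 3^20 ≡ 1 (mod 44).
So φ(1) = φ(3) = 1 while 1 ≠ 3, hence φ is not injective.
A non-injective map from the 44-element set ℤ_{44} to itself takes at most 43 distinct values, so it cannot be surjective. Hence φ is not surjective.
Since φ is not surjective, we determine |image(φ)|. Computing x^20 mod 44 for each x (by repeated squaring, reducing mod 44 at every step), the values φ(0), φ(1), …, φ(43) are: 0, 1, 12, 1, 12, 1, 12, 1, 12, 1, 12, 33, 12, 1, 12, 1, 12, 1, 12, 1, 12, 1, 0, 1, 12, 1, 12, 1, 12, 1, 12, 1, 12, 33, 12, 1, 12, 1, 12, 1, 12, 1, 12, 1.
The distinct values are {0, 1, 12, 33}; there are 4 of them.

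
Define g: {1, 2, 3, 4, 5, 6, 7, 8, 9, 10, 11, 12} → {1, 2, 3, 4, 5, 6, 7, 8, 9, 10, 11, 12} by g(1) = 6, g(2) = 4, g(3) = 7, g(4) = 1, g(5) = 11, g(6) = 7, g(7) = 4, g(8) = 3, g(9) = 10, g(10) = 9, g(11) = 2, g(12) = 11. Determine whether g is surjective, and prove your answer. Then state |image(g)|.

No element maps to 5, so g is not surjective.
The image of g is {1, 2, 3, 4, 6, 7, 9, 10, 11}, which has 9 elements.

9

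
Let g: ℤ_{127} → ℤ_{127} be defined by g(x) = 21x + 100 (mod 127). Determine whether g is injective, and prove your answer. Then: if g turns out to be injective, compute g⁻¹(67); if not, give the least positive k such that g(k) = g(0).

71

Suppose g(u) = g(v) in ℤ_{127}. Then 21u + 100 ≡ 21v + 100 (mod 127), therefore 21(u − v) ≡ 0 (mod 127).
Since gcd(21, 127) = 1, 21 is invertible modulo 127, hence u − v ≡ 0 (mod 127), i.e. u = v.
So g is injective.
We now compute 21⁻¹ mod 127 explicitly. Euclid's algorithm: 127 = 6·21 + 1; back-substituting gives 1 = 121·21 − 20·127, so 21⁻¹ ≡ 121 (mod 127).
Since g is injective, we compute g⁻¹(67): solve 21x + 100 ≡ 67 (mod 127), i.e. 21x ≡ 94 (mod 127).
Multiplying by 21⁻¹ = 121 gives x ≡ 121·94 = 11374 = 89·127 + 71 ≡ 71 (mod 127).
Check: g(71) = 21·71 + 100 = 1591 = 12·127 + 67 ≡ 67 (mod 127).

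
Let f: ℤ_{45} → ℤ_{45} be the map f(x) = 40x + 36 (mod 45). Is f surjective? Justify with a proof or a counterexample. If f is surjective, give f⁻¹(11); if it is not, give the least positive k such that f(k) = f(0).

9

Recall: f is surjective if every y in the codomain equals f(x) for some x in the domain.
Since gcd(40, 45) = 5, we have 40x ≡ 0 (mod 5) for all x, so f(x) ≡ 1 (mod 5).
But 0 ≢ 1 (mod 5), so 0 ∈ ℤ_{45} has no preimage. Therefore f is not surjective.
Since f is not surjective, we find the least positive k with f(k) = f(0): this means 40k ≡ 0 (mod 45), i.e. 45 ∣ 40k. Since gcd(40, 45) = 5, dividing through by 5 this holds exactly when 9 ∣ 8k, and as gcd(8, 9) = 1, exactly when 9 ∣ k.
The smallest positive such k is 9.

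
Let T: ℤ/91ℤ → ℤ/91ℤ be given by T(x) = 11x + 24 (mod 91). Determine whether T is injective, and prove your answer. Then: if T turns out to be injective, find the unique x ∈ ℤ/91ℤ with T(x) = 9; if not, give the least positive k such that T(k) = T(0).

Recall that T is injective if T(x_1) = T(x_2) implies x_1 = x_2.
Suppose T(x_1) = T(x_2) in ℤ/91ℤ. Then 11x_1 + 24 ≡ 11x_2 + 24 (mod 91), therefore 11(x_1 − x_2) ≡ 0 (mod 91).
Since gcd(11, 91) = 1, 11 is invertible modulo 91, hence x_1 − x_2 ≡ 0 (mod 91), i.e. x_1 = x_2.
Therefore T is injective.
We now compute 11⁻¹ mod 91 explicitly. Euclid's algorithm: 91 = 8·11 + 3, 11 = 3·3 + 2, 3 = 1·2 + 1; back-substituting gives 1 = 58·11 − 7·91, so 11⁻¹ ≡ 58 (mod 91).
Since T is injective, we compute T⁻¹(9): solve 11x + 24 ≡ 9 (mod 91), i.e. 11x ≡ 76 (mod 91).
Multiplying by 11⁻¹ = 58 gives x ≡ 58·76 = 4408 = 48·91 + 40 ≡ 40 (mod 91).
Check: T(40) = 11·40 + 24 = 464 = 5·91 + 9 ≡ 9 (mod 91).

40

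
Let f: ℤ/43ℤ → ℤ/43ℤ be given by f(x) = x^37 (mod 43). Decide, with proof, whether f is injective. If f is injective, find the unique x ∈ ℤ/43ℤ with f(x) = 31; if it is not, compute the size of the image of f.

10

Since 43 is prime, the nonzero elements of ℤ/43ℤ form a cyclic group of order 42.
As gcd(37, 42) = 1, raising to the 37th power is a bijection on this group: if u^37 ≡ v^37 then (uv^{−1})^37 = 1, and the only element of order dividing gcd(37, 42) = 1 is 1, so u = v.
With f(0) = 0 this makes f injective on all of ℤ/43ℤ, hence bijective (finite equal-size domain and codomain). In particular f is injective.
Since f is injective, we find the preimage of 31. The inverse of x ↦ x^37 on (ℤ/43ℤ)^× is x ↦ x^25, because 37·25 = 925 = 22·42 + 1 ≡ 1 (mod 42) and x^{42} = 1 for x ≠ 0 (Fermat). So f⁻¹(31) = 31^25 mod 43.
Repeated squaring mod 43: 31^1 ≡ 31, 31^2 ≡ 31² = 961 ≡ 15, 31^4 ≡ 15² = 225 ≡ 10, 31^8 ≡ 10² = 100 ≡ 14, 31^16 ≡ 14² = 196 ≡ 24. Since 25 = 16 + 8 + 1, 31^25 ≡ 24·14·31: 24·14 = 336 ≡ 35, then 35·31 = 1085 ≡ 10. So 31^25 ≡ 10 (mod 43).
Hence f⁻¹(31) = 10.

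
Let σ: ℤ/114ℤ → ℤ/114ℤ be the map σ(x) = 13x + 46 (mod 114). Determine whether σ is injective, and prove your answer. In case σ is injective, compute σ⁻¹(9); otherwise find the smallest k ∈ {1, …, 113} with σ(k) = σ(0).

By definition, σ is injective if σ(u) = σ(v) implies u = v.
If σ(u) = σ(v), then 13u ≡ 13v (mod 114). Because gcd(13, 114) = 1, we may cancel 13 to get u ≡ v (mod 114).
Thus σ is injective.
We now compute 13⁻¹ mod 114 explicitly. Euclid's algorithm: 114 = 8·13 + 10, 13 = 1·10 + 3, 10 = 3·3 + 1; back-substituting gives 1 = 79·13 − 9·114, so 13⁻¹ ≡ 79 (mod 114).
Since σ is injective, we compute σ⁻¹(9): solve 13x + 46 ≡ 9 (mod 114), i.e. 13x ≡ 77 (mod 114).
Multiplying by 13⁻¹ = 79 gives x ≡ 79·77 = 6083 = 53·114 + 41 ≡ 41 (mod 114).
Check: σ(41) = 13·41 + 46 = 579 = 5·114 + 9 ≡ 9 (mod 114).

41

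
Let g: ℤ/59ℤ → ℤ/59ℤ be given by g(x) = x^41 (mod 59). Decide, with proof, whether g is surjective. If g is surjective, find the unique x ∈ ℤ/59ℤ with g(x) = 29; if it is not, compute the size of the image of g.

25

Since 59 is prime, the nonzero elements of ℤ/59ℤ form a cyclic group of order 58.
As gcd(41, 58) = 1, raising to the 41st power is a bijection on this group: if x_1^41 ≡ x_2^41 then (x_1x_2^{−1})^41 = 1, and the only element of order dividing gcd(41, 58) = 1 is 1, so x_1 = x_2.
With g(0) = 0 this makes g injective on all of ℤ/59ℤ, hence bijective (finite equal-size domain and codomain). In particular g is surjective.
Since g is surjective, we find the preimage of 29. The inverse of x ↦ x^41 on (ℤ/59ℤ)^× is x ↦ x^17, because 41·17 = 697 = 12·58 + 1 ≡ 1 (mod 58) and x^{58} = 1 for x ≠ 0 (Fermat). So g⁻¹(29) = 29^17 mod 59.
Repeated squaring mod 59: 29^1 ≡ 29, 29^2 ≡ 29² = 841 ≡ 15, 29^4 ≡ 15² = 225 ≡ 48, 29^8 ≡ 48² = 2304 ≡ 3, 29^16 ≡ 3² = 9. Since 17 = 16 + 1, 29^17 ≡ 9·29: 9·29 = 261 ≡ 25. So 29^17 ≡ 25 (mod 59).
Hence g⁻¹(29) = 25.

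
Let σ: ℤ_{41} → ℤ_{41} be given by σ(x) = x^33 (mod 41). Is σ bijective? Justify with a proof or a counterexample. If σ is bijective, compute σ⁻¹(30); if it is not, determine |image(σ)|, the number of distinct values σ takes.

Since 41 is prime, the nonzero elements of ℤ_{41} form a cyclic group of order 40.
As gcd(33, 40) = 1, raising to the 33rd power is a bijection on this group: if u^33 ≡ v^33 then (uv^{−1})^33 = 1, and the only element of order dividing gcd(33, 40) = 1 is 1, so u = v.
With σ(0) = 0 this makes σ injective on all of ℤ_{41}, hence bijective (finite equal-size domain and codomain). In particular σ is bijective.
Since σ is bijective, we find the preimage of 30. The inverse of x ↦ x^33 on (ℤ_{41})^× is x ↦ x^17, because 33·17 = 561 = 14·40 + 1 ≡ 1 (mod 40) and x^{40} = 1 for x ≠ 0 (Fermat). So σ⁻¹(30) = 30^17 mod 41.
Repeated squaring mod 41: 30^1 ≡ 30, 30^2 ≡ 30² = 900 ≡ 39, 30^4 ≡ 39² = 1521 ≡ 4, 30^8 ≡ 4² = 16, 30^16 ≡ 16² = 256 ≡ 10. Since 17 = 16 + 1, 30^17 ≡ 10·30: 10·30 = 300 ≡ 13. So 30^17 ≡ 13 (mod 41).
Hence σ⁻¹(30) = 13.

13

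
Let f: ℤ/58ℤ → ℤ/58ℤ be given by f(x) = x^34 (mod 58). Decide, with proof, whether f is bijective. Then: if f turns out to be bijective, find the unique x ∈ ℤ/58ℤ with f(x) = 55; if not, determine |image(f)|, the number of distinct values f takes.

f(28): Repeated squaring mod 58: 28^1 ≡ 28, 28^2 ≡ 28² = 784 ≡ 30, 28^4 ≡ 30² = 900 ≡ 30, 28^8 ≡ 30² = 900 ≡ 30, 28^16 ≡ 30² = 900 ≡ 30, 28^32 ≡ 30² = 900 ≡ 30. Since 34 = 32 + 2, 28^34 ≡ 30·30: 30·30 = 900 ≡ 30. So 28^34 ≡ 30 (mod 58).
f(30): Repeated squaring mod 58: 30^1 ≡ 30, 30^2 ≡ 30² = 900 ≡ 30, 30^4 ≡ 30² = 900 ≡ 30, 30^8 ≡ 30² = 900 ≡ 30, 30^16 ≡ 30² = 900 ≡ 30, 30^32 ≡ 30² = 900 ≡ 30. Since 34 = 32 + 2, 30^34 ≡ 30·30: 30·30 = 900 ≡ 30. So 30^34 ≡ 30 (mod 58).
So f(28) = f(30) = 30 while 28 ≠ 30, hence f is not injective, hence not bijective.
Since f is not bijective, we determine |image(f)|. Computing x^34 mod 58 for each x (by repeated squaring, reducing mod 58 at every step), the values f(0), f(1), …, f(57) are: 0, 1, 6, 33, 36, 23, 24, 25, 42, 45, 22, 9, 28, 49, 34, 5, 20, 57, 38, 51, 16, 13, 54, 53, 52, 7, 4, 35, 30, 29, 30, 35, 4, 7, 52, 53, 54, 13, 16, 51, 38, 57, 20, 5, 34, 49, 28, 9, 22, 45, 42, 25, 24, 23, 36, 33, 6, 1.
The distinct values are {0, 1, 4, 5, 6, 7, 9, 13, 16, 20, 22, 23, 24, 25, 28, 29, 30, 33, 34, 35, 36, 38, 42, 45, 49, 51, 52, 53, 54, 57}; there are 30 of them.

30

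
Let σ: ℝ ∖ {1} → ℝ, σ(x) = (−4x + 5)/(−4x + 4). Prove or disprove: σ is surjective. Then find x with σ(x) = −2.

13/12

If σ(x) = 1, cross-multiplying gives −4(−4x + 5) = −4(−4x + 4), which simplifies to −20 = −16 — false.  So 1 has no preimage and σ is not surjective.
Solving σ(x) = −2: cross-multiplying gives −4x + 5 = −2(−4x + 4), which rearranges to −12x = −13, so x = 13/12.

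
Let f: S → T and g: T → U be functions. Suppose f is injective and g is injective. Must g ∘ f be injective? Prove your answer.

injective

Suppose (g ∘ f)(u) = (g ∘ f)(v), i.e. g(f(u)) = g(f(v)).
Since g is injective, f(u) = f(v). Since f is injective, u = v. Therefore g ∘ f is injective.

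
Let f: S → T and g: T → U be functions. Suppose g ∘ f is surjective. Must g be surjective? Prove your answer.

surjective

Let c ∈ U. Since g ∘ f is surjective, some a ∈ S has g(f(a)) = c. Then b = f(a) ∈ T satisfies g(b) = c. So g is surjective.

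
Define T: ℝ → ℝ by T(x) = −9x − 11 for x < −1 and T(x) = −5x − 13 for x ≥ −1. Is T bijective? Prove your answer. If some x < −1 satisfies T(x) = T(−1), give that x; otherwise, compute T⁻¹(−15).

Both pieces are strictly decreasing (slopes −9 and −5), so each is injective on its own interval.
The left piece maps (−∞, −1) onto (−2, ∞); the right piece maps [−1, ∞) onto (−∞, −8].
The images leave a gap (−2 has no preimage), so T is not surjective, hence not bijective.
Because the two images are disjoint, no x < −1 has T(x) = T(−1), so we compute T⁻¹(−15): −15 lies in (−∞, −8], so solve −5x − 13 = −15: x = (−15 + 13)/(−5) = 2/5.

2/5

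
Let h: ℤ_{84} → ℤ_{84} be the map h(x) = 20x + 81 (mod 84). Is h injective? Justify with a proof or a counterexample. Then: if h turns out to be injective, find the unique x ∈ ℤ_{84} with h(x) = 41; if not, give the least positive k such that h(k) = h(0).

21

By definition, h is injective if h(s) = h(t) implies s = t.
We have gcd(20, 84) = 4 > 1. Taking s = 0 and t = 21: h(0) = 81 and h(21) = 20·21 + 81 = 501 ≡ 81 (mod 84).
So h(0) = h(21) while 0 ≠ 21, therefore h is not injective.
Since h is not injective, we find the least positive k with h(k) = h(0): this means 20k ≡ 0 (mod 84), i.e. 84 ∣ 20k. Since gcd(20, 84) = 4, dividing through by 4 this holds exactly when 21 ∣ 5k, and as gcd(5, 21) = 1, exactly when 21 ∣ k.
The smallest positive such k is 21.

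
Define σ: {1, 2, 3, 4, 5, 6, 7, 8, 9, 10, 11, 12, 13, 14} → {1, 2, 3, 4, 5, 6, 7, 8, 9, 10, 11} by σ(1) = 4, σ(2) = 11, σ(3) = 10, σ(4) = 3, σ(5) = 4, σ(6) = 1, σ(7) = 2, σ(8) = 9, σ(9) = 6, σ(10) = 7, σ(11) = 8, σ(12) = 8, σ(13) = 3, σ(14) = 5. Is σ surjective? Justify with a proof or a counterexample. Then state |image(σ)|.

11

Every element of the codomain has a preimage: 1 = σ(6), 2 = σ(7), 3 = σ(4), 4 = σ(1), 5 = σ(14), 6 = σ(9), 7 = σ(10), 8 = σ(11), 9 = σ(8), 10 = σ(3), 11 = σ(2).
Hence σ is surjective.
The image of σ is {1, 2, 3, 4, 5, 6, 7, 8, 9, 10, 11}, which has 11 elements.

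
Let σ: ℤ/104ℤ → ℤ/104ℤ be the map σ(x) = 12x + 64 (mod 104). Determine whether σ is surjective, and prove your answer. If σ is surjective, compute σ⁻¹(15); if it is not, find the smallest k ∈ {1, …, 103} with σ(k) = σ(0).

Recall that surjectivity means every element of the codomain has a preimage under σ.
Since gcd(12, 104) = 4, we have 12x ≡ 0 (mod 4) for all x, so σ(x) ≡ 0 (mod 4).
But 1 ≢ 0 (mod 4), so 1 ∈ ℤ/104ℤ has no preimage. Thus σ is not surjective.
Since σ is not surjective, we find the least positive k with σ(k) = σ(0): this means 12k ≡ 0 (mod 104), i.e. 104 ∣ 12k. Since gcd(12, 104) = 4, dividing through by 4 this holds exactly when 26 ∣ 3k, and as gcd(3, 26) = 1, exactly when 26 ∣ k.
The smallest positive such k is 26.

26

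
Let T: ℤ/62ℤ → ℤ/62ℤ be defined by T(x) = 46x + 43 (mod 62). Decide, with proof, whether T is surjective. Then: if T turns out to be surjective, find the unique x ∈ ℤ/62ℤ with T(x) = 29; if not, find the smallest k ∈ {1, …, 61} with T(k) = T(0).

31

Since gcd(46, 62) = 2, we have 46x ≡ 0 (mod 2) for all x, so T(x) ≡ 1 (mod 2).
But 0 ≢ 1 (mod 2), so 0 ∈ ℤ/62ℤ has no preimage. Therefore T is not surjective.
Since T is not surjective, we find the least positive k with T(k) = T(0): this means 46k ≡ 0 (mod 62), i.e. 62 ∣ 46k. Since gcd(46, 62) = 2, dividing through by 2 this holds exactly when 31 ∣ 23k, and as gcd(23, 31) = 1, exactly when 31 ∣ k.
The smallest positive such k is 31.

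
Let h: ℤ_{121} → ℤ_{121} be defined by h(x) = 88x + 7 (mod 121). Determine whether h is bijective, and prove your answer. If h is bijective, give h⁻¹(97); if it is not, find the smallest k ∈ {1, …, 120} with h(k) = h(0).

11

By definition, h is injective if h(u) = h(v) implies u = v.
We have gcd(88, 121) = 11 > 1. Taking u = 0 and v = 11: h(0) = 7 and h(11) = 88·11 + 7 = 975 ≡ 7 (mod 121).
So h(0) = h(11) while 0 ≠ 11, so h is not injective, hence not bijective.
Since h is not bijective, we find the least positive k with h(k) = h(0): this means 88k ≡ 0 (mod 121), i.e. 121 ∣ 88k. Since gcd(88, 121) = 11, dividing through by 11 this holds exactly when 11 ∣ 8k, and as gcd(8, 11) = 1, exactly when 11 ∣ k.
The smallest positive such k is 11.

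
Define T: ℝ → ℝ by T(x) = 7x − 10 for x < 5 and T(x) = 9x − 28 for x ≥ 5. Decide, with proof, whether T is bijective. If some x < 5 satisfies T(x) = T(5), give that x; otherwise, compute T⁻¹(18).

Both pieces are strictly increasing (slopes 7 and 9), so each is injective on its own interval.
The left piece maps (−∞, 5) onto (−∞, 25); the right piece maps [5, ∞) onto [17, ∞).
These images overlap. In particular T(5) = 17 (right piece), and solving 7x − 10 = 17 on the left piece gives x = 27/7 < 5.
So T(27/7) = T(5) with 27/7 ≠ 5, and T is not injective, hence not bijective. This x = 27/7 is the requested value below 5.

27/7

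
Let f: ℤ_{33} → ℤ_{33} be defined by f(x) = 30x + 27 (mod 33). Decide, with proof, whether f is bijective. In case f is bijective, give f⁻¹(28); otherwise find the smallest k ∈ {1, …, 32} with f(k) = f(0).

By definition, f is injective when f(s) = f(t) forces s = t.
We have gcd(30, 33) = 3 > 1. Taking s = 0 and t = 11: f(0) = 27 and f(11) = 30·11 + 27 = 357 ≡ 27 (mod 33).
So f(0) = f(11) while 0 ≠ 11, thus f is not injective, hence not bijective.
Since f is not bijective, we find the least positive k with f(k) = f(0): this means 30k ≡ 0 (mod 33), i.e. 33 ∣ 30k. Since gcd(30, 33) = 3, dividing through by 3 this holds exactly when 11 ∣ 10k, and as gcd(10, 11) = 1, exactly when 11 ∣ k.
The smallest positive such k is 11.

11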